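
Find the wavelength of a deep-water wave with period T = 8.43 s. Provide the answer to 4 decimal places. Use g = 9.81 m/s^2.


L0 = g * T^2 / (2 * pi)
L0 = 9.81 * 8.43^2 / (2 * pi)
L0 = 9.81 * 71.0649 / 6.28319
L0 = 697.1467 / 6.28319
L0 = 110.9543 m

110.9543


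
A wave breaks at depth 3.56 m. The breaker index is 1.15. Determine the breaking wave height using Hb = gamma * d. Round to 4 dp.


Hb = gamma * d
Hb = 1.15 * 3.56
Hb = 4.0940 m

4.0940


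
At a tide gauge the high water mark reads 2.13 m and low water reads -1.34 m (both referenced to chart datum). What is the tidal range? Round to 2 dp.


Tidal range = High water - Low water
Tidal range = 2.13 - (-1.34)
Tidal range = 3.47 m

3.47


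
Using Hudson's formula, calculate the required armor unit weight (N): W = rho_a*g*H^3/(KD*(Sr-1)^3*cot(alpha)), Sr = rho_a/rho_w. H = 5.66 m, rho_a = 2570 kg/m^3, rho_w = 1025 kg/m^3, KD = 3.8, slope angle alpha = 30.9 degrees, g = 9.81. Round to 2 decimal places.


Sr = rho_a / rho_w = 2570 / 1025 = 2.507317
(Sr - 1) = 1.507317
(Sr - 1)^3 = 3.424632
cot(30.9) = 1 / tan(30.9) = 1 / 0.598488 = 1.670878
Numerator = 2570 * 9.81 * 5.66^3 = 4571423.1607
Denominator = 3.8 * 3.424632 * 1.670878 = 21.744141
W = 4571423.1607 / 21.744141
W = 210237.01 N

210237.01


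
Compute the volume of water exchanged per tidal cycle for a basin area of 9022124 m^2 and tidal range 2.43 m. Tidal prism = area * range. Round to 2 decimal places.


Tidal prism = Area * Tidal range
P = 9022124 * 2.43
P = 21923761.32 m^3

21923761.32


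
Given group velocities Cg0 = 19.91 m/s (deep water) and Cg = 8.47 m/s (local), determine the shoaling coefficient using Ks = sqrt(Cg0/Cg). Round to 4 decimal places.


Ks = sqrt(Cg0 / Cg)
Ks = sqrt(19.91 / 8.47)
Ks = sqrt(2.3506)
Ks = 1.5332

1.5332


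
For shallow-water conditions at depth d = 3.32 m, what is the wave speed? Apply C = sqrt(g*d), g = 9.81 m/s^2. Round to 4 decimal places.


Using the shallow-water approximation:
C = sqrt(g * d) = sqrt(9.81 * 3.32)
C = sqrt(32.5692)
C = 5.7069 m/s

5.7069


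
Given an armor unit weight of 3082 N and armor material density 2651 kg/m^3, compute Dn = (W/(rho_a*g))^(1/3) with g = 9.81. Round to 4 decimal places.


V = W / (rho_a * g)
V = 3082 / (2651 * 9.81)
V = 3082 / 26006.31
V = 0.118510 m^3
Dn = V^(1/3) = 0.118510^(1/3)
Dn = 0.4912 m

0.4912


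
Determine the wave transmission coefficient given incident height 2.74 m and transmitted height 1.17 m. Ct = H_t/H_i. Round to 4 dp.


Ct = H_t / H_i
Ct = 1.17 / 2.74
Ct = 0.4270

0.4270


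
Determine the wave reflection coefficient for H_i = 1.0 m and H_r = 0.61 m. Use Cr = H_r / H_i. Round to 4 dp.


Cr = H_r / H_i
Cr = 0.61 / 1.0
Cr = 0.6100

0.6100


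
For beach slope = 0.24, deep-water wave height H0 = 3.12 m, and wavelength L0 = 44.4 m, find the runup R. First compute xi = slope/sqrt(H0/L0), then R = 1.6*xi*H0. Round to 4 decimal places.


xi = slope / sqrt(H0/L0)
H0/L0 = 3.12/44.4 = 0.070270
sqrt(0.070270) = 0.265085
xi = 0.24 / 0.265085 = 0.905369
R = 1.6 * xi * H0 = 1.6 * 0.905369 * 3.12
R = 4.5196 m

4.5196


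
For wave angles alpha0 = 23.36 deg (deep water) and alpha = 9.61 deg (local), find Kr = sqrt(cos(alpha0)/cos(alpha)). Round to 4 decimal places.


Kr = sqrt(cos(alpha0) / cos(alpha))
cos(23.36) = 0.918032
cos(9.61) = 0.985967
Kr = sqrt(0.918032 / 0.985967)
Kr = sqrt(0.931098)
Kr = 0.9649

0.9649


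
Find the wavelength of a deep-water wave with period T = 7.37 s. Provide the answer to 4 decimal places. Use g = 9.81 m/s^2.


L0 = g * T^2 / (2 * pi)
L0 = 9.81 * 7.37^2 / (2 * pi)
L0 = 9.81 * 54.3169 / 6.28319
L0 = 532.8488 / 6.28319
L0 = 84.8055 m

84.8055


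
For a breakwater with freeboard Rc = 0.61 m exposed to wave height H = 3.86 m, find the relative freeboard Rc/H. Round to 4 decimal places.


Relative freeboard = Rc / H
= 0.61 / 3.86
= 0.1580

0.1580


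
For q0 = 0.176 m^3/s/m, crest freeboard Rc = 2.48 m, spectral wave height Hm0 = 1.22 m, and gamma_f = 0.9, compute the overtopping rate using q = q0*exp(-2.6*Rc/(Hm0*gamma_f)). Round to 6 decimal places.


q = q0 * exp(-2.6 * Rc / (Hm0 * gamma_f))
Exponent = -2.6 * 2.48 / (1.22 * 0.9)
= -2.6 * 2.48 / 1.0980
= -5.872495
exp(-5.872495) = 0.002816
q = 0.176 * 0.002816
q = 0.000496 m^3/s/m

0.000496


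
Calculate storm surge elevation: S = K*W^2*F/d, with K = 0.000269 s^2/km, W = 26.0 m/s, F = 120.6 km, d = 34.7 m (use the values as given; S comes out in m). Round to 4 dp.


S = K * W^2 * F / d
W^2 = 26.0^2 = 676.00
S = 0.000269 * 676.00 * 120.6 / 34.7
Numerator = 0.000269 * 676.00 * 120.6 = 21.930386
S = 21.930386 / 34.7 = 0.6320 m

0.6320


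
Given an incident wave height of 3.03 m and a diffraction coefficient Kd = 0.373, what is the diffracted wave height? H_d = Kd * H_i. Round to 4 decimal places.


H_d = Kd * H_i
H_d = 0.373 * 3.03
H_d = 1.1302 m

1.1302


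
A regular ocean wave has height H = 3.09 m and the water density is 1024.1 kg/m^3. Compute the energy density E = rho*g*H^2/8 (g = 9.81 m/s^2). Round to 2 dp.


E = (1/8) * rho * g * H^2
E = (1/8) * 1024.1 * 9.81 * 3.09^2
E = 0.125 * 1024.1 * 9.81 * 9.5481
E = 11990.53 J/m^2

11990.53


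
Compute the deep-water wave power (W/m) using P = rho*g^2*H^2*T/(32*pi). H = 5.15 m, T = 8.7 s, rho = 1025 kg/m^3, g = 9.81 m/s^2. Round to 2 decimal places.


P = rho * g^2 * H^2 * T / (32 * pi)
P = 1025 * 9.81^2 * 5.15^2 * 8.7 / (32 * pi)
P = 1025 * 96.2361 * 26.5225 * 8.7 / 100.53096
P = 226410.07 W/m

226410.07


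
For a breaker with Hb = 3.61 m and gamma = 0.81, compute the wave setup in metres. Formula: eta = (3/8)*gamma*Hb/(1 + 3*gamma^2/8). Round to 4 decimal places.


eta = (3/8) * gamma * Hb / (1 + 3*gamma^2/8)
Numerator = (3/8) * 0.81 * 3.61 = 1.096537
Denominator = 1 + 3*0.81^2/8 = 1 + 0.246038 = 1.246038
eta = 1.096537 / 1.246038
eta = 0.8800 m

0.8800


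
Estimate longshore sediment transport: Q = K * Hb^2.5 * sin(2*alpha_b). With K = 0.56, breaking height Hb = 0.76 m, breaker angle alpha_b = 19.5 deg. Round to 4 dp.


Q = K * Hb^2.5 * sin(2 * alpha_b)
Hb^2.5 = 0.76^2.5 = 0.503540
sin(2 * 19.5) = sin(39.0) = 0.629320
Q = 0.56 * 0.503540 * 0.629320
Q = 0.1775 m^3/s

0.1775


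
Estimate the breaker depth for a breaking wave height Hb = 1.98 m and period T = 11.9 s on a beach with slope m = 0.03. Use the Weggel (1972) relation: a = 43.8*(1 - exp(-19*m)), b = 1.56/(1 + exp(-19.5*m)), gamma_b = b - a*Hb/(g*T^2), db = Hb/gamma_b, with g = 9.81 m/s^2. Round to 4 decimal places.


a = 43.8 * (1 - exp(-19 * m))
exp(-19 * 0.03) = exp(-0.5700) = 0.565525
a = 43.8 * (1 - 0.565525) = 19.029986
b = 1.56 / (1 + exp(-19.5 * m))
exp(-19.5 * 0.03) = exp(-0.5850) = 0.557106
b = 1.56 / (1 + 0.557106) = 1.001859
Hb / (g * T^2) = 1.98 / (9.81 * 11.9^2) = 1.98 / 1389.1941 = 0.00142529
gamma_b = b - a * Hb/(g*T^2) = 1.001859 - 19.029986 * 0.00142529 = 0.974735
db = Hb / gamma_b = 1.98 / 0.974735
db = 2.0313 m

2.0313


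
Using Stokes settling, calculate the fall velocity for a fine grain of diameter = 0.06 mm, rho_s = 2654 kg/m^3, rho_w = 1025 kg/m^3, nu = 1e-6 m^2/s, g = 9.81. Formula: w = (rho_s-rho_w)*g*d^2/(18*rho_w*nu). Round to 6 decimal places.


w = (rho_s - rho_w) * g * d^2 / (18 * rho_w * nu)
d = 0.06 mm = 0.000060 m
rho_s - rho_w = 2654 - 1025 = 1629
Numerator = 1629 * 9.81 * (0.000060)^2 = 0.000057529764
Denominator = 18 * 1025 * 1e-6 = 0.018450
w = 0.003118 m/s

0.003118


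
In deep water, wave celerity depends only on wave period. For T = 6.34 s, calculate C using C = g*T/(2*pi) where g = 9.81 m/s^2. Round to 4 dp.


We use the deep-water celerity formula:
C = g * T / (2 * pi)
C = 9.81 * 6.34 / (2 * 3.14159...)
C = 62.195400 / 6.283185
C = 9.8987 m/s

9.8987


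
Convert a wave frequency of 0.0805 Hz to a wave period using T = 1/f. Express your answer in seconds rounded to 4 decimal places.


T = 1 / f
T = 1 / 0.0805
T = 12.4224 s

12.4224


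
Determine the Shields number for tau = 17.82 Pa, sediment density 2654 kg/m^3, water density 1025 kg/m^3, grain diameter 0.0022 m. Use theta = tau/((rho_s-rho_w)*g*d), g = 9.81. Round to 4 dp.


theta = tau / ((rho_s - rho_w) * g * d)
rho_s - rho_w = 2654 - 1025 = 1629
Denominator = 1629 * 9.81 * 0.0022 = 35.157078
theta = 17.82 / 35.157078
theta = 0.5069

0.5069


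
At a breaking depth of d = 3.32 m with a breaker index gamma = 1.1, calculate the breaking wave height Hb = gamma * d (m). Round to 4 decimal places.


Hb = gamma * d
Hb = 1.1 * 3.32
Hb = 3.6520 m

3.6520


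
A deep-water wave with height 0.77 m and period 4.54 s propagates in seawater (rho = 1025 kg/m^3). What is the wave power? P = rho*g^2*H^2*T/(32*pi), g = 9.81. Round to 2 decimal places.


P = rho * g^2 * H^2 * T / (32 * pi)
P = 1025 * 9.81^2 * 0.77^2 * 4.54 / (32 * pi)
P = 1025 * 96.2361 * 0.5929 * 4.54 / 100.53096
P = 2641.19 W/m

2641.19


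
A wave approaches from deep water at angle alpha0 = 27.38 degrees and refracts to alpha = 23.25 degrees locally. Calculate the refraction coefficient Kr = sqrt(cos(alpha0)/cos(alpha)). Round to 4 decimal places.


Kr = sqrt(cos(alpha0) / cos(alpha))
cos(27.38) = 0.887976
cos(23.25) = 0.918791
Kr = sqrt(0.887976 / 0.918791)
Kr = sqrt(0.966461)
Kr = 0.9831

0.9831


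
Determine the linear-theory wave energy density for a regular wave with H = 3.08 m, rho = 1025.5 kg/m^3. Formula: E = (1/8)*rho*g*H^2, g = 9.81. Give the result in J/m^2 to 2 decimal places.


E = (1/8) * rho * g * H^2
E = (1/8) * 1025.5 * 9.81 * 3.08^2
E = 0.125 * 1025.5 * 9.81 * 9.4864
E = 11929.33 J/m^2

11929.33


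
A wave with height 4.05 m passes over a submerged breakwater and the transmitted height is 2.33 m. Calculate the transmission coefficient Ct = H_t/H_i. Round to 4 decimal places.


Ct = H_t / H_i
Ct = 2.33 / 4.05
Ct = 0.5753

0.5753


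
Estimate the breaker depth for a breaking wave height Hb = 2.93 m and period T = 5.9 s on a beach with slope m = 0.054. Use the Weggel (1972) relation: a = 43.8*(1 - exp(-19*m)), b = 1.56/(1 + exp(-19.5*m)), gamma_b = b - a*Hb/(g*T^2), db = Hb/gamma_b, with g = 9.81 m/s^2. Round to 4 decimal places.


a = 43.8 * (1 - exp(-19 * m))
exp(-19 * 0.054) = exp(-1.0260) = 0.358438
a = 43.8 * (1 - 0.358438) = 28.100422
b = 1.56 / (1 + exp(-19.5 * m))
exp(-19.5 * 0.054) = exp(-1.0530) = 0.348890
b = 1.56 / (1 + 0.348890) = 1.156507
Hb / (g * T^2) = 2.93 / (9.81 * 5.9^2) = 2.93 / 341.4861 = 0.00858014
gamma_b = b - a * Hb/(g*T^2) = 1.156507 - 28.100422 * 0.00858014 = 0.915401
db = Hb / gamma_b = 2.93 / 0.915401
db = 3.2008 m

3.2008


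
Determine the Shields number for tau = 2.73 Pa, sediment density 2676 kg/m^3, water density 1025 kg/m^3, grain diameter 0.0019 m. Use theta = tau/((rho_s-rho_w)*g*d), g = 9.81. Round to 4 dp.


theta = tau / ((rho_s - rho_w) * g * d)
rho_s - rho_w = 2676 - 1025 = 1651
Denominator = 1651 * 9.81 * 0.0019 = 30.772989
theta = 2.73 / 30.772989
theta = 0.0887

0.0887


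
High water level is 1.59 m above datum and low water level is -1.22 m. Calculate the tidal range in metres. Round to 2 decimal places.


Tidal range = High water - Low water
Tidal range = 1.59 - (-1.22)
Tidal range = 2.81 m

2.81


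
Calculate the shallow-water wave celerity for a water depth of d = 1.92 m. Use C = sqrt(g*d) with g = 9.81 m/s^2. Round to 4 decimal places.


Using the shallow-water approximation:
C = sqrt(g * d) = sqrt(9.81 * 1.92)
C = sqrt(18.8352)
C = 4.3400 m/s

4.3400


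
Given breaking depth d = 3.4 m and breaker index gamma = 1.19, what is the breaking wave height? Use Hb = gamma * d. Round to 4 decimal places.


Hb = gamma * d
Hb = 1.19 * 3.4
Hb = 4.0460 m

4.0460


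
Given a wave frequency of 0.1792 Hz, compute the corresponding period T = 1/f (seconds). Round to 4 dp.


T = 1 / f
T = 1 / 0.1792
T = 5.5804 s

5.5804


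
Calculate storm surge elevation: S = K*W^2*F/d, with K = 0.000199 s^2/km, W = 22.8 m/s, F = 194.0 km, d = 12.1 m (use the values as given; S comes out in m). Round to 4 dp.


S = K * W^2 * F / d
W^2 = 22.8^2 = 519.84
S = 0.000199 * 519.84 * 194.0 / 12.1
Numerator = 0.000199 * 519.84 * 194.0 = 20.068943
S = 20.068943 / 12.1 = 1.6586 m

1.6586


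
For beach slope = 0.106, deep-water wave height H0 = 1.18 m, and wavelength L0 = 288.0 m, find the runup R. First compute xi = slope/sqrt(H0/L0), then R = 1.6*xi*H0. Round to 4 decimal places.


xi = slope / sqrt(H0/L0)
H0/L0 = 1.18/288.0 = 0.004097
sqrt(0.004097) = 0.064010
xi = 0.106 / 0.064010 = 1.656003
R = 1.6 * xi * H0 = 1.6 * 1.656003 * 1.18
R = 3.1265 m

3.1265


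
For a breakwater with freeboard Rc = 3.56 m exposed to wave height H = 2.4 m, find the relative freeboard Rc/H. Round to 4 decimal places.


Relative freeboard = Rc / H
= 3.56 / 2.4
= 1.4833

1.4833


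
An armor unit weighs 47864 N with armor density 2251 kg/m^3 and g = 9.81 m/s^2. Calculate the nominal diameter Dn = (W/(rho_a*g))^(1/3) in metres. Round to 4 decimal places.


V = W / (rho_a * g)
V = 47864 / (2251 * 9.81)
V = 47864 / 22082.31
V = 2.167527 m^3
Dn = V^(1/3) = 2.167527^(1/3)
Dn = 1.2942 m

1.2942


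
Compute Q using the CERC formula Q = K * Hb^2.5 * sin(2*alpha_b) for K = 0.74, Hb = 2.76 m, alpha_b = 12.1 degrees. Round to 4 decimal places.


Q = K * Hb^2.5 * sin(2 * alpha_b)
Hb^2.5 = 2.76^2.5 = 12.655308
sin(2 * 12.1) = sin(24.2) = 0.409923
Q = 0.74 * 12.655308 * 0.409923
Q = 3.8389 m^3/s

3.8389


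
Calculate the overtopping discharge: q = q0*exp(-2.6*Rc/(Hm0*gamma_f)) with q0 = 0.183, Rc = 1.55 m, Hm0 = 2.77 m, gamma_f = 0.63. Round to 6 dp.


q = q0 * exp(-2.6 * Rc / (Hm0 * gamma_f))
Exponent = -2.6 * 1.55 / (2.77 * 0.63)
= -2.6 * 1.55 / 1.7451
= -2.309323
exp(-2.309323) = 0.099328
q = 0.183 * 0.099328
q = 0.018177 m^3/s/m

0.018177


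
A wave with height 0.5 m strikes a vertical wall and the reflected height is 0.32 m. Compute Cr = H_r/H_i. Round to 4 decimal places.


Cr = H_r / H_i
Cr = 0.32 / 0.5
Cr = 0.6400

0.6400


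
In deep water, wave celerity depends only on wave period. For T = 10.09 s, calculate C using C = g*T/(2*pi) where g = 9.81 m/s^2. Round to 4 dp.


We use the deep-water celerity formula:
C = g * T / (2 * pi)
C = 9.81 * 10.09 / (2 * 3.14159...)
C = 98.982900 / 6.283185
C = 15.7536 m/s

15.7536


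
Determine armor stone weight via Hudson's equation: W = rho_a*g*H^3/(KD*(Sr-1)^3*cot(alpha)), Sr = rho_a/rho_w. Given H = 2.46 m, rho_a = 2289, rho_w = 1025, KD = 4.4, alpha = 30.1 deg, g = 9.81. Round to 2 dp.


Sr = rho_a / rho_w = 2289 / 1025 = 2.233171
(Sr - 1) = 1.233171
(Sr - 1)^3 = 1.875295
cot(30.1) = 1 / tan(30.1) = 1 / 0.579680 = 1.725091
Numerator = 2289 * 9.81 * 2.46^3 = 334287.4877
Denominator = 4.4 * 1.875295 * 1.725091 = 14.234237
W = 334287.4877 / 14.234237
W = 23484.75 N

23484.75


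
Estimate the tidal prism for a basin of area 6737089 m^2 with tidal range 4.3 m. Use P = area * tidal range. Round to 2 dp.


Tidal prism = Area * Tidal range
P = 6737089 * 4.3
P = 28969482.70 m^3

28969482.70


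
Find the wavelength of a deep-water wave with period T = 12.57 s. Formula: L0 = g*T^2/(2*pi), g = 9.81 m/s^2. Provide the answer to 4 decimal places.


L0 = g * T^2 / (2 * pi)
L0 = 9.81 * 12.57^2 / (2 * pi)
L0 = 9.81 * 158.0049 / 6.28319
L0 = 1550.0281 / 6.28319
L0 = 246.6946 m

246.6946


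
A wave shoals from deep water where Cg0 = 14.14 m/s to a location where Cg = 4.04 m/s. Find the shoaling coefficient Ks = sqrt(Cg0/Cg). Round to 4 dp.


Ks = sqrt(Cg0 / Cg)
Ks = sqrt(14.14 / 4.04)
Ks = sqrt(3.5000)
Ks = 1.8708

1.8708


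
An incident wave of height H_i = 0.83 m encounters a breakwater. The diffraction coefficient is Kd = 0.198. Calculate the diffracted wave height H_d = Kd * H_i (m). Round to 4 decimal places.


H_d = Kd * H_i
H_d = 0.198 * 0.83
H_d = 0.1643 m

0.1643


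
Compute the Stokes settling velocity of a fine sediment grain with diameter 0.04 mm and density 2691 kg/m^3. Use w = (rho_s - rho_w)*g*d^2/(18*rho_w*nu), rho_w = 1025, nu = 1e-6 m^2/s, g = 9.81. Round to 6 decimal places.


w = (rho_s - rho_w) * g * d^2 / (18 * rho_w * nu)
d = 0.04 mm = 0.000040 m
rho_s - rho_w = 2691 - 1025 = 1666
Numerator = 1666 * 9.81 * (0.000040)^2 = 0.000026149536
Denominator = 18 * 1025 * 1e-6 = 0.018450
w = 0.001417 m/s

0.001417


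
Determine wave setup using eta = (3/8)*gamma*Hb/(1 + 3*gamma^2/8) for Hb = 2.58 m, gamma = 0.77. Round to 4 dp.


eta = (3/8) * gamma * Hb / (1 + 3*gamma^2/8)
Numerator = (3/8) * 0.77 * 2.58 = 0.744975
Denominator = 1 + 3*0.77^2/8 = 1 + 0.222338 = 1.222338
eta = 0.744975 / 1.222338
eta = 0.6095 m

0.6095


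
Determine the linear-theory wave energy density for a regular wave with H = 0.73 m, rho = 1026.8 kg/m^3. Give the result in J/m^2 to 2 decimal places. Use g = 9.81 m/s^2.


E = (1/8) * rho * g * H^2
E = (1/8) * 1026.8 * 9.81 * 0.73^2
E = 0.125 * 1026.8 * 9.81 * 0.5329
E = 670.98 J/m^2

670.98


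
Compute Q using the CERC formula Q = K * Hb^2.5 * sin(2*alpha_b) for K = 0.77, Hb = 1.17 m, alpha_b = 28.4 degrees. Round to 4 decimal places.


Q = K * Hb^2.5 * sin(2 * alpha_b)
Hb^2.5 = 1.17^2.5 = 1.480692
sin(2 * 28.4) = sin(56.8) = 0.836764
Q = 0.77 * 1.480692 * 0.836764
Q = 0.9540 m^3/s

0.9540


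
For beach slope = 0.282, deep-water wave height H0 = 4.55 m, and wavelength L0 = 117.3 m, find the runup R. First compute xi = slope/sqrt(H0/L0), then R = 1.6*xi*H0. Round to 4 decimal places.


xi = slope / sqrt(H0/L0)
H0/L0 = 4.55/117.3 = 0.038789
sqrt(0.038789) = 0.196950
xi = 0.282 / 0.196950 = 1.431833
R = 1.6 * xi * H0 = 1.6 * 1.431833 * 4.55
R = 10.4237 m

10.4237


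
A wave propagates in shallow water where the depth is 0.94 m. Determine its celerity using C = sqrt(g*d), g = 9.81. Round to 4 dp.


Using the shallow-water approximation:
C = sqrt(g * d) = sqrt(9.81 * 0.94)
C = sqrt(9.2214)
C = 3.0367 m/s

3.0367


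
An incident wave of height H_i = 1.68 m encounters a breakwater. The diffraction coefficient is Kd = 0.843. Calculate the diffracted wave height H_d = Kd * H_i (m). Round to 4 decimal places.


H_d = Kd * H_i
H_d = 0.843 * 1.68
H_d = 1.4162 m

1.4162


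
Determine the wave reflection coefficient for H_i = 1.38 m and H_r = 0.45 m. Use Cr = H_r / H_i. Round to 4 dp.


Cr = H_r / H_i
Cr = 0.45 / 1.38
Cr = 0.3261

0.3261


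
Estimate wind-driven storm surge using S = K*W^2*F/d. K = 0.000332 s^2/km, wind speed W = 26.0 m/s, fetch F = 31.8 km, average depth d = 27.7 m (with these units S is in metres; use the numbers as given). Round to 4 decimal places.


S = K * W^2 * F / d
W^2 = 26.0^2 = 676.00
S = 0.000332 * 676.00 * 31.8 / 27.7
Numerator = 0.000332 * 676.00 * 31.8 = 7.136938
S = 7.136938 / 27.7 = 0.2577 m

0.2577


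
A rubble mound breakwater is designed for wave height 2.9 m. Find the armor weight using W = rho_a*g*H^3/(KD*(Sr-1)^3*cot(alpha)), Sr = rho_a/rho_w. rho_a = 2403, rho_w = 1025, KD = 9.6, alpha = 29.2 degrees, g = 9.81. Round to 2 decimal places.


Sr = rho_a / rho_w = 2403 / 1025 = 2.344390
(Sr - 1) = 1.344390
(Sr - 1)^3 = 2.429831
cot(29.2) = 1 / tan(29.2) = 1 / 0.558881 = 1.789289
Numerator = 2403 * 9.81 * 2.9^3 = 574932.3843
Denominator = 9.6 * 2.429831 * 1.789289 = 41.737637
W = 574932.3843 / 41.737637
W = 13774.91 N

13774.91


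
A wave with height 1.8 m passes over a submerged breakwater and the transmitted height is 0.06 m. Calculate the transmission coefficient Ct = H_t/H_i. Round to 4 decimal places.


Ct = H_t / H_i
Ct = 0.06 / 1.8
Ct = 0.0333

0.0333


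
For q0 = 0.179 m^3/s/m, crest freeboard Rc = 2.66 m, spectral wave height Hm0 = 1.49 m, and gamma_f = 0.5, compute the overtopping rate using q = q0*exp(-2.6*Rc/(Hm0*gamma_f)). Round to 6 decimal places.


q = q0 * exp(-2.6 * Rc / (Hm0 * gamma_f))
Exponent = -2.6 * 2.66 / (1.49 * 0.5)
= -2.6 * 2.66 / 0.7450
= -9.283221
exp(-9.283221) = 0.000093
q = 0.179 * 0.000093
q = 0.000017 m^3/s/m

0.000017


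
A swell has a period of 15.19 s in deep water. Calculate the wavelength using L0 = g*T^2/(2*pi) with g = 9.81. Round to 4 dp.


L0 = g * T^2 / (2 * pi)
L0 = 9.81 * 15.19^2 / (2 * pi)
L0 = 9.81 * 230.7361 / 6.28319
L0 = 2263.5211 / 6.28319
L0 = 360.2506 m

360.2506


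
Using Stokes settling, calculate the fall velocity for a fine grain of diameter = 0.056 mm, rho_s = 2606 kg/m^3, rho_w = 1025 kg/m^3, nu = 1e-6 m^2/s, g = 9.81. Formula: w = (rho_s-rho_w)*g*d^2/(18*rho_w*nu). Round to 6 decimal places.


w = (rho_s - rho_w) * g * d^2 / (18 * rho_w * nu)
d = 0.056 mm = 0.000056 m
rho_s - rho_w = 2606 - 1025 = 1581
Numerator = 1581 * 9.81 * (0.000056)^2 = 0.000048638137
Denominator = 18 * 1025 * 1e-6 = 0.018450
w = 0.002636 m/s

0.002636


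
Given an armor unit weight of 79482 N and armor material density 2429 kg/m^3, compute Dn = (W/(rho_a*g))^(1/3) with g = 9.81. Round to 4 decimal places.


V = W / (rho_a * g)
V = 79482 / (2429 * 9.81)
V = 79482 / 23828.49
V = 3.335587 m^3
Dn = V^(1/3) = 3.335587^(1/3)
Dn = 1.4941 m

1.4941


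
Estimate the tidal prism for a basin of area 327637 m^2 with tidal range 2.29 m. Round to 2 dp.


Tidal prism = Area * Tidal range
P = 327637 * 2.29
P = 750288.73 m^3

750288.73


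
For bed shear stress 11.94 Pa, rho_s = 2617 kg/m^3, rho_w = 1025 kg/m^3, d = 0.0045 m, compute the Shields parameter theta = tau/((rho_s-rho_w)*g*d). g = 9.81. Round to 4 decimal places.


theta = tau / ((rho_s - rho_w) * g * d)
rho_s - rho_w = 2617 - 1025 = 1592
Denominator = 1592 * 9.81 * 0.0045 = 70.278840
theta = 11.94 / 70.278840
theta = 0.1699

0.1699


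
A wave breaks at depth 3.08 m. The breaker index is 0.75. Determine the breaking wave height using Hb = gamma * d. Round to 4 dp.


Hb = gamma * d
Hb = 0.75 * 3.08
Hb = 2.3100 m

2.3100


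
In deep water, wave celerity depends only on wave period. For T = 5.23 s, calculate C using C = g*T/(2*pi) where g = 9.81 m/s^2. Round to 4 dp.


We use the deep-water celerity formula:
C = g * T / (2 * pi)
C = 9.81 * 5.23 / (2 * 3.14159...)
C = 51.306300 / 6.283185
C = 8.1657 m/s

8.1657


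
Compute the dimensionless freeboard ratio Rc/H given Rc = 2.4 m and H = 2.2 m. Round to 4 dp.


Relative freeboard = Rc / H
= 2.4 / 2.2
= 1.0909

1.0909


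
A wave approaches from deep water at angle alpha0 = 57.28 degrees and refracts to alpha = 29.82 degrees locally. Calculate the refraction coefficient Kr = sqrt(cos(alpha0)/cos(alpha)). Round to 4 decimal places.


Kr = sqrt(cos(alpha0) / cos(alpha))
cos(57.28) = 0.540534
cos(29.82) = 0.867592
Kr = sqrt(0.540534 / 0.867592)
Kr = sqrt(0.623028)
Kr = 0.7893

0.7893


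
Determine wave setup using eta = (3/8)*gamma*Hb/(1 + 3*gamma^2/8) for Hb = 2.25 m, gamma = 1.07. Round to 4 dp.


eta = (3/8) * gamma * Hb / (1 + 3*gamma^2/8)
Numerator = (3/8) * 1.07 * 2.25 = 0.902813
Denominator = 1 + 3*1.07^2/8 = 1 + 0.429338 = 1.429338
eta = 0.902813 / 1.429338
eta = 0.6316 m

0.6316


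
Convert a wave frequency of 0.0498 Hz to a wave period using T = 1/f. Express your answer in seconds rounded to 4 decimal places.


T = 1 / f
T = 1 / 0.0498
T = 20.0803 s

20.0803


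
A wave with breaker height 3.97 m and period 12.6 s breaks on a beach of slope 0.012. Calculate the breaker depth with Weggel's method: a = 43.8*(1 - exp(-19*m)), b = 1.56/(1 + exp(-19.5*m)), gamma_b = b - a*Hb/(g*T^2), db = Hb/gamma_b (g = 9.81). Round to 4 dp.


a = 43.8 * (1 - exp(-19 * m))
exp(-19 * 0.012) = exp(-0.2280) = 0.796124
a = 43.8 * (1 - 0.796124) = 8.929757
b = 1.56 / (1 + exp(-19.5 * m))
exp(-19.5 * 0.012) = exp(-0.2340) = 0.791362
b = 1.56 / (1 + 0.791362) = 0.870846
Hb / (g * T^2) = 3.97 / (9.81 * 12.6^2) = 3.97 / 1557.4356 = 0.00254906
gamma_b = b - a * Hb/(g*T^2) = 0.870846 - 8.929757 * 0.00254906 = 0.848083
db = Hb / gamma_b = 3.97 / 0.848083
db = 4.6811 m

4.6811


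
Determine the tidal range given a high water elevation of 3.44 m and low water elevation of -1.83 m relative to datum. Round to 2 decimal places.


Tidal range = High water - Low water
Tidal range = 3.44 - (-1.83)
Tidal range = 5.27 m

5.27


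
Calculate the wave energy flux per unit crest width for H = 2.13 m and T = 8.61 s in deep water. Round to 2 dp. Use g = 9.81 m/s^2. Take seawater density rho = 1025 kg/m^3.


P = rho * g^2 * H^2 * T / (32 * pi)
P = 1025 * 9.81^2 * 2.13^2 * 8.61 / (32 * pi)
P = 1025 * 96.2361 * 4.5369 * 8.61 / 100.53096
P = 38328.73 W/m

38328.73


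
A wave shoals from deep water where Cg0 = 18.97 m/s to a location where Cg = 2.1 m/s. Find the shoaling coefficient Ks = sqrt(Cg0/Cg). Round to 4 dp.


Ks = sqrt(Cg0 / Cg)
Ks = sqrt(18.97 / 2.1)
Ks = sqrt(9.0333)
Ks = 3.0056

3.0056


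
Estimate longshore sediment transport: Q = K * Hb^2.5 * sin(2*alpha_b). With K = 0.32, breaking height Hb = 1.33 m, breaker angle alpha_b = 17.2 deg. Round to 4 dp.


Q = K * Hb^2.5 * sin(2 * alpha_b)
Hb^2.5 = 1.33^2.5 = 2.039995
sin(2 * 17.2) = sin(34.4) = 0.564967
Q = 0.32 * 2.039995 * 0.564967
Q = 0.3688 m^3/s

0.3688


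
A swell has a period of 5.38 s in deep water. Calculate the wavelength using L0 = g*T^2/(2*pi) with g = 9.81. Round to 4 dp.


L0 = g * T^2 / (2 * pi)
L0 = 9.81 * 5.38^2 / (2 * pi)
L0 = 9.81 * 28.9444 / 6.28319
L0 = 283.9446 / 6.28319
L0 = 45.1912 m

45.1912


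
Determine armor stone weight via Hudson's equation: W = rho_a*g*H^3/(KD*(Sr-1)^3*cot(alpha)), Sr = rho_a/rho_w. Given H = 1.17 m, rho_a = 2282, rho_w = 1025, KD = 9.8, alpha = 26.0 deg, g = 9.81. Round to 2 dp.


Sr = rho_a / rho_w = 2282 / 1025 = 2.226341
(Sr - 1) = 1.226341
(Sr - 1)^3 = 1.844311
cot(26.0) = 1 / tan(26.0) = 1 / 0.487733 = 2.050304
Numerator = 2282 * 9.81 * 1.17^3 = 35854.3813
Denominator = 9.8 * 1.844311 * 2.050304 = 37.057707
W = 35854.3813 / 37.057707
W = 967.53 N

967.53


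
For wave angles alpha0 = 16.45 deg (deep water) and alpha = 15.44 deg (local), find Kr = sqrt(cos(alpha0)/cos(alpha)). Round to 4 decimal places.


Kr = sqrt(cos(alpha0) / cos(alpha))
cos(16.45) = 0.959067
cos(15.44) = 0.963910
Kr = sqrt(0.959067 / 0.963910)
Kr = sqrt(0.994976)
Kr = 0.9975

0.9975


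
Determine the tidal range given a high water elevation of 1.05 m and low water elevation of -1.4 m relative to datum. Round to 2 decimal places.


Tidal range = High water - Low water
Tidal range = 1.05 - (-1.4)
Tidal range = 2.45 m

2.45


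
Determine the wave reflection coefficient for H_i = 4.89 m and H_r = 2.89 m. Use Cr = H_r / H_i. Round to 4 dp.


Cr = H_r / H_i
Cr = 2.89 / 4.89
Cr = 0.5910

0.5910


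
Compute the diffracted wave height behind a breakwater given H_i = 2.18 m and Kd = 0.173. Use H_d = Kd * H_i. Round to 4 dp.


H_d = Kd * H_i
H_d = 0.173 * 2.18
H_d = 0.3771 m

0.3771


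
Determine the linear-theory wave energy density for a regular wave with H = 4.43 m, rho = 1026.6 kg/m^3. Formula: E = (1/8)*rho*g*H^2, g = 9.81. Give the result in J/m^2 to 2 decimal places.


E = (1/8) * rho * g * H^2
E = (1/8) * 1026.6 * 9.81 * 4.43^2
E = 0.125 * 1026.6 * 9.81 * 19.6249
E = 24705.16 J/m^2

24705.16


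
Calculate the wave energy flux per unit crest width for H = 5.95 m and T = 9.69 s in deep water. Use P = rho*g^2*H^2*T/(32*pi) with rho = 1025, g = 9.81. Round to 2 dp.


P = rho * g^2 * H^2 * T / (32 * pi)
P = 1025 * 9.81^2 * 5.95^2 * 9.69 / (32 * pi)
P = 1025 * 96.2361 * 35.4025 * 9.69 / 100.53096
P = 336604.36 W/m

336604.36


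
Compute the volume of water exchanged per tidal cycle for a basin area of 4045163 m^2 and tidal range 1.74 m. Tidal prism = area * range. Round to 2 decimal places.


Tidal prism = Area * Tidal range
P = 4045163 * 1.74
P = 7038583.62 m^3

7038583.62


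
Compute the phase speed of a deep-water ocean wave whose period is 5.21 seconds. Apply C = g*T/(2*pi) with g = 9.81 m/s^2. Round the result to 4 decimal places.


We use the deep-water celerity formula:
C = g * T / (2 * pi)
C = 9.81 * 5.21 / (2 * 3.14159...)
C = 51.110100 / 6.283185
C = 8.1344 m/s

8.1344


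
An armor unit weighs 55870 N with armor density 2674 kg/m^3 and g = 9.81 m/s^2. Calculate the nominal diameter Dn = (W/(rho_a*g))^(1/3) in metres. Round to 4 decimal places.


V = W / (rho_a * g)
V = 55870 / (2674 * 9.81)
V = 55870 / 26231.94
V = 2.129846 m^3
Dn = V^(1/3) = 2.129846^(1/3)
Dn = 1.2866 m

1.2866


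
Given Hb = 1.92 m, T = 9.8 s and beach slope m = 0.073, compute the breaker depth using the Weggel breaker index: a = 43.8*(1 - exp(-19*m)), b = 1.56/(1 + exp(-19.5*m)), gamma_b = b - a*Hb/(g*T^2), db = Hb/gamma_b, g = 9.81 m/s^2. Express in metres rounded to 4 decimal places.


a = 43.8 * (1 - exp(-19 * m))
exp(-19 * 0.073) = exp(-1.3870) = 0.249824
a = 43.8 * (1 - 0.249824) = 32.857724
b = 1.56 / (1 + exp(-19.5 * m))
exp(-19.5 * 0.073) = exp(-1.4235) = 0.240869
b = 1.56 / (1 + 0.240869) = 1.257183
Hb / (g * T^2) = 1.92 / (9.81 * 9.8^2) = 1.92 / 942.1524 = 0.00203789
gamma_b = b - a * Hb/(g*T^2) = 1.257183 - 32.857724 * 0.00203789 = 1.190223
db = Hb / gamma_b = 1.92 / 1.190223
db = 1.6131 m

1.6131


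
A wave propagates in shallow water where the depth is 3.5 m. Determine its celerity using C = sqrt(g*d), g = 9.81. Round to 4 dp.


Using the shallow-water approximation:
C = sqrt(g * d) = sqrt(9.81 * 3.5)
C = sqrt(34.3350)
C = 5.8596 m/s

5.8596


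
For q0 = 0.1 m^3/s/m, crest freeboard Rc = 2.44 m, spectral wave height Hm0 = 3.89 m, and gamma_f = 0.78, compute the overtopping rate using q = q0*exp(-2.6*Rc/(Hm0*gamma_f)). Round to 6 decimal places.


q = q0 * exp(-2.6 * Rc / (Hm0 * gamma_f))
Exponent = -2.6 * 2.44 / (3.89 * 0.78)
= -2.6 * 2.44 / 3.0342
= -2.090831
exp(-2.090831) = 0.123584
q = 0.1 * 0.123584
q = 0.012358 m^3/s/m

0.012358


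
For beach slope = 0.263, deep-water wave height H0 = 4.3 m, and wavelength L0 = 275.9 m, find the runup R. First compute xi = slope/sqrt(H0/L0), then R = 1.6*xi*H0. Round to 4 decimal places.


xi = slope / sqrt(H0/L0)
H0/L0 = 4.3/275.9 = 0.015585
sqrt(0.015585) = 0.124841
xi = 0.263 / 0.124841 = 2.106674
R = 1.6 * xi * H0 = 1.6 * 2.106674 * 4.3
R = 14.4939 m

14.4939


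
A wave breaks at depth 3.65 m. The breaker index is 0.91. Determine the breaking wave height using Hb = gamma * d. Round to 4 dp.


Hb = gamma * d
Hb = 0.91 * 3.65
Hb = 3.3215 m

3.3215


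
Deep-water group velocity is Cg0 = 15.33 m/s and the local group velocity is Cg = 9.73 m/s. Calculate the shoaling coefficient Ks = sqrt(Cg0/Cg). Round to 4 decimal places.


Ks = sqrt(Cg0 / Cg)
Ks = sqrt(15.33 / 9.73)
Ks = sqrt(1.5755)
Ks = 1.2552

1.2552


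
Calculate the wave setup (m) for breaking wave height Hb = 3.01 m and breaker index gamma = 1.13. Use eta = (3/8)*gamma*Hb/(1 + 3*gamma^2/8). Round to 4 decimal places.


eta = (3/8) * gamma * Hb / (1 + 3*gamma^2/8)
Numerator = (3/8) * 1.13 * 3.01 = 1.275487
Denominator = 1 + 3*1.13^2/8 = 1 + 0.478838 = 1.478838
eta = 1.275487 / 1.478838
eta = 0.8625 m

0.8625


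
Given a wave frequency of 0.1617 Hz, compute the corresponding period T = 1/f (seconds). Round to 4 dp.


T = 1 / f
T = 1 / 0.1617
T = 6.1843 s

6.1843


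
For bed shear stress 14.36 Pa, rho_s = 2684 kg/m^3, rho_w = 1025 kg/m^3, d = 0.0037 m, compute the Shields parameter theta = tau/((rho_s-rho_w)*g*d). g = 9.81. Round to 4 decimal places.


theta = tau / ((rho_s - rho_w) * g * d)
rho_s - rho_w = 2684 - 1025 = 1659
Denominator = 1659 * 9.81 * 0.0037 = 60.216723
theta = 14.36 / 60.216723
theta = 0.2385

0.2385


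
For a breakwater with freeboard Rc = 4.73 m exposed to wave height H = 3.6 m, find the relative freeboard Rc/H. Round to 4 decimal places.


Relative freeboard = Rc / H
= 4.73 / 3.6
= 1.3139

1.3139


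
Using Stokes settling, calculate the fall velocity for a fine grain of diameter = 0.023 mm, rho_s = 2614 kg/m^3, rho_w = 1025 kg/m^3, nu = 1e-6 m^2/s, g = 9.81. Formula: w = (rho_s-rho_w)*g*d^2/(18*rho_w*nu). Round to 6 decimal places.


w = (rho_s - rho_w) * g * d^2 / (18 * rho_w * nu)
d = 0.023 mm = 0.000023 m
rho_s - rho_w = 2614 - 1025 = 1589
Numerator = 1589 * 9.81 * (0.000023)^2 = 0.000008246100
Denominator = 18 * 1025 * 1e-6 = 0.018450
w = 0.000447 m/s

0.000447


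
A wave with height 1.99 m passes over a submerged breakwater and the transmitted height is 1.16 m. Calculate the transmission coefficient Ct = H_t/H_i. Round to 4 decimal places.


Ct = H_t / H_i
Ct = 1.16 / 1.99
Ct = 0.5829

0.5829


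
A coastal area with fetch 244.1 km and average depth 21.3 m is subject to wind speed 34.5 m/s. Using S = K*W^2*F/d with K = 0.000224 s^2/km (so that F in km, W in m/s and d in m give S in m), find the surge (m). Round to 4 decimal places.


S = K * W^2 * F / d
W^2 = 34.5^2 = 1190.25
S = 0.000224 * 1190.25 * 244.1 / 21.3
Numerator = 0.000224 * 1190.25 * 244.1 = 65.080966
S = 65.080966 / 21.3 = 3.0554 m

3.0554


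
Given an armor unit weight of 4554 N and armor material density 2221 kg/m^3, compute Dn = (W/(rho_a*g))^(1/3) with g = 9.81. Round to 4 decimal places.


V = W / (rho_a * g)
V = 4554 / (2221 * 9.81)
V = 4554 / 21788.01
V = 0.209014 m^3
Dn = V^(1/3) = 0.209014^(1/3)
Dn = 0.5935 m

0.5935


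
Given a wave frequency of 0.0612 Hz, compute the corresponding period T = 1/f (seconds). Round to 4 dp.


T = 1 / f
T = 1 / 0.0612
T = 16.3399 s

16.3399


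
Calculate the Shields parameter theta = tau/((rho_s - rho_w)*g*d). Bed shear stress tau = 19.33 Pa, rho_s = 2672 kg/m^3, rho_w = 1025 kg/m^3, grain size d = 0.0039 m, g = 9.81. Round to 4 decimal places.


theta = tau / ((rho_s - rho_w) * g * d)
rho_s - rho_w = 2672 - 1025 = 1647
Denominator = 1647 * 9.81 * 0.0039 = 63.012573
theta = 19.33 / 63.012573
theta = 0.3068

0.3068


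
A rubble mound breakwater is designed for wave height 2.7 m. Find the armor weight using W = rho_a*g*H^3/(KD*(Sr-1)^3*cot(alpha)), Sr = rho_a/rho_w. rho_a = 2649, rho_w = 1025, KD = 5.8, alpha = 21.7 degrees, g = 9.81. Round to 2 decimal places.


Sr = rho_a / rho_w = 2649 / 1025 = 2.584390
(Sr - 1) = 1.584390
(Sr - 1)^3 = 3.977283
cot(21.7) = 1 / tan(21.7) = 1 / 0.397948 = 2.512889
Numerator = 2649 * 9.81 * 2.7^3 = 511496.0193
Denominator = 5.8 * 3.977283 * 2.512889 = 57.967929
W = 511496.0193 / 57.967929
W = 8823.78 N

8823.78


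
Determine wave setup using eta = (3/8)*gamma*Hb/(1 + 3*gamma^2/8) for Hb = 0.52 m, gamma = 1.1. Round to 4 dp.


eta = (3/8) * gamma * Hb / (1 + 3*gamma^2/8)
Numerator = (3/8) * 1.1 * 0.52 = 0.214500
Denominator = 1 + 3*1.1^2/8 = 1 + 0.453750 = 1.453750
eta = 0.214500 / 1.453750
eta = 0.1475 m

0.1475


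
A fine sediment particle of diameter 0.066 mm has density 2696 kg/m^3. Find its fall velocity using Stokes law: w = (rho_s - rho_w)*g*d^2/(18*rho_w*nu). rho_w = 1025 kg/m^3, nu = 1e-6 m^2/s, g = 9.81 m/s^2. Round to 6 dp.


w = (rho_s - rho_w) * g * d^2 / (18 * rho_w * nu)
d = 0.066 mm = 0.000066 m
rho_s - rho_w = 2696 - 1025 = 1671
Numerator = 1671 * 9.81 * (0.000066)^2 = 0.000071405774
Denominator = 18 * 1025 * 1e-6 = 0.018450
w = 0.003870 m/s

0.003870


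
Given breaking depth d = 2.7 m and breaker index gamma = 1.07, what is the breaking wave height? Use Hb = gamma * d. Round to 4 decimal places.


Hb = gamma * d
Hb = 1.07 * 2.7
Hb = 2.8890 m

2.8890


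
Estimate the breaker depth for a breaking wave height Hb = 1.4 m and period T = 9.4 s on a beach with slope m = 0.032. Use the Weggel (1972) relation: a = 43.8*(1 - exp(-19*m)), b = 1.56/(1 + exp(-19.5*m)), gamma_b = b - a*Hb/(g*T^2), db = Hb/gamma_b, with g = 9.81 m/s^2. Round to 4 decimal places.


a = 43.8 * (1 - exp(-19 * m))
exp(-19 * 0.032) = exp(-0.6080) = 0.544439
a = 43.8 * (1 - 0.544439) = 19.953587
b = 1.56 / (1 + exp(-19.5 * m))
exp(-19.5 * 0.032) = exp(-0.6240) = 0.535797
b = 1.56 / (1 + 0.535797) = 1.015759
Hb / (g * T^2) = 1.4 / (9.81 * 9.4^2) = 1.4 / 866.8116 = 0.00161511
gamma_b = b - a * Hb/(g*T^2) = 1.015759 - 19.953587 * 0.00161511 = 0.983532
db = Hb / gamma_b = 1.4 / 0.983532
db = 1.4234 m

1.4234


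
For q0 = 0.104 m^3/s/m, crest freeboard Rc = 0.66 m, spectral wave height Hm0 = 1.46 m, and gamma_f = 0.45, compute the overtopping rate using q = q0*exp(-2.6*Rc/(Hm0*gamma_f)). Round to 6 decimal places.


q = q0 * exp(-2.6 * Rc / (Hm0 * gamma_f))
Exponent = -2.6 * 0.66 / (1.46 * 0.45)
= -2.6 * 0.66 / 0.6570
= -2.611872
exp(-2.611872) = 0.073397
q = 0.104 * 0.073397
q = 0.007633 m^3/s/m

0.007633


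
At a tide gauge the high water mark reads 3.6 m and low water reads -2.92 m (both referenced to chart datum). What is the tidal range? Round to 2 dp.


Tidal range = High water - Low water
Tidal range = 3.6 - (-2.92)
Tidal range = 6.52 m

6.52


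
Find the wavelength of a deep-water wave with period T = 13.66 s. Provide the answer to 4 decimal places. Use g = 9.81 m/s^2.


L0 = g * T^2 / (2 * pi)
L0 = 9.81 * 13.66^2 / (2 * pi)
L0 = 9.81 * 186.5956 / 6.28319
L0 = 1830.5028 / 6.28319
L0 = 291.3336 m

291.3336


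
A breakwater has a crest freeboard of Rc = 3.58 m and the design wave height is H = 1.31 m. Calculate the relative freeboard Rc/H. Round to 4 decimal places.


Relative freeboard = Rc / H
= 3.58 / 1.31
= 2.7328

2.7328


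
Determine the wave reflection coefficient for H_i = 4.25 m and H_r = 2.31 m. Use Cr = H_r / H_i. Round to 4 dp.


Cr = H_r / H_i
Cr = 2.31 / 4.25
Cr = 0.5435

0.5435


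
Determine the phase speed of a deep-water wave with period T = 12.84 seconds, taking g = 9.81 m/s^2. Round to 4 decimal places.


We use the deep-water celerity formula:
C = g * T / (2 * pi)
C = 9.81 * 12.84 / (2 * 3.14159...)
C = 125.960400 / 6.283185
C = 20.0472 m/s

20.0472


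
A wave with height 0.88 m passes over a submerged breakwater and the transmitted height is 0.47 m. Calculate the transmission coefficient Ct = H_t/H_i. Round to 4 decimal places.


Ct = H_t / H_i
Ct = 0.47 / 0.88
Ct = 0.5341

0.5341


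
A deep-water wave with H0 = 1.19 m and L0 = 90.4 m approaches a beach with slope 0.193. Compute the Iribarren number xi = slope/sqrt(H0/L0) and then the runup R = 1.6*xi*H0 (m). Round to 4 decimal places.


xi = slope / sqrt(H0/L0)
H0/L0 = 1.19/90.4 = 0.013164
sqrt(0.013164) = 0.114733
xi = 0.193 / 0.114733 = 1.682163
R = 1.6 * xi * H0 = 1.6 * 1.682163 * 1.19
R = 3.2028 m

3.2028


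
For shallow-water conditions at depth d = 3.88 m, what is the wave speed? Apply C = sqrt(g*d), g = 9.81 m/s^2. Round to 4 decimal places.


Using the shallow-water approximation:
C = sqrt(g * d) = sqrt(9.81 * 3.88)
C = sqrt(38.0628)
C = 6.1695 m/s

6.1695


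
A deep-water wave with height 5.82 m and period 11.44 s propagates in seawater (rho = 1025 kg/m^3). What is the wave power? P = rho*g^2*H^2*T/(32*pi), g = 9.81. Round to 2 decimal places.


P = rho * g^2 * H^2 * T / (32 * pi)
P = 1025 * 9.81^2 * 5.82^2 * 11.44 / (32 * pi)
P = 1025 * 96.2361 * 33.8724 * 11.44 / 100.53096
P = 380219.18 W/m

380219.18


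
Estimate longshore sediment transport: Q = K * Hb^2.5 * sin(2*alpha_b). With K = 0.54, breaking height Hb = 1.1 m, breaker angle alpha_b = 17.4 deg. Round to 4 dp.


Q = K * Hb^2.5 * sin(2 * alpha_b)
Hb^2.5 = 1.1^2.5 = 1.269059
sin(2 * 17.4) = sin(34.8) = 0.570714
Q = 0.54 * 1.269059 * 0.570714
Q = 0.3911 m^3/s

0.3911


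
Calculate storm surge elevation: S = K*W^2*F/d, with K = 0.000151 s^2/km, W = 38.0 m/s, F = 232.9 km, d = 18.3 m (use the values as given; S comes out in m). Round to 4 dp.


S = K * W^2 * F / d
W^2 = 38.0^2 = 1444.00
S = 0.000151 * 1444.00 * 232.9 / 18.3
Numerator = 0.000151 * 1444.00 * 232.9 = 50.782448
S = 50.782448 / 18.3 = 2.7750 m

2.7750


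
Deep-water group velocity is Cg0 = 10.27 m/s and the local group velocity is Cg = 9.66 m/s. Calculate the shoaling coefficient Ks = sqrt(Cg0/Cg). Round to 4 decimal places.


Ks = sqrt(Cg0 / Cg)
Ks = sqrt(10.27 / 9.66)
Ks = sqrt(1.0631)
Ks = 1.0311

1.0311


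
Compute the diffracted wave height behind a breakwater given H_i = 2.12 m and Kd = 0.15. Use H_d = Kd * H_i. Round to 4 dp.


H_d = Kd * H_i
H_d = 0.15 * 2.12
H_d = 0.3180 m

0.3180


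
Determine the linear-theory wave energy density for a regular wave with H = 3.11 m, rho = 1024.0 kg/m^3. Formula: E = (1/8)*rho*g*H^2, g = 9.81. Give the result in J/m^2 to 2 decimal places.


E = (1/8) * rho * g * H^2
E = (1/8) * 1024.0 * 9.81 * 3.11^2
E = 0.125 * 1024.0 * 9.81 * 9.6721
E = 12145.06 J/m^2

12145.06
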